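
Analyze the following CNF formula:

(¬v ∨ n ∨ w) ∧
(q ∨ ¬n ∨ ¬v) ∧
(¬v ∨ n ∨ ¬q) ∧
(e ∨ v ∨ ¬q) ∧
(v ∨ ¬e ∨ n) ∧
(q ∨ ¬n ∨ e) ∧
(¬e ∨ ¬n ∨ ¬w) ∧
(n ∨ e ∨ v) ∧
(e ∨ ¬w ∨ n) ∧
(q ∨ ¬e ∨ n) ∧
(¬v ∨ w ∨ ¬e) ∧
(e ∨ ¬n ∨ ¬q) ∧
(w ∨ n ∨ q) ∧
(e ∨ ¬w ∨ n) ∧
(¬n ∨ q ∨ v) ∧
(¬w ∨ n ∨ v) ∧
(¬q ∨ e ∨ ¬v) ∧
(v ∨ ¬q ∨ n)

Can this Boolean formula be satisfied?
Yes

Yes, the formula is satisfiable.

One satisfying assignment is: q=True, e=True, w=False, v=False, n=True

Verification: With this assignment, all 18 clauses evaluate to true.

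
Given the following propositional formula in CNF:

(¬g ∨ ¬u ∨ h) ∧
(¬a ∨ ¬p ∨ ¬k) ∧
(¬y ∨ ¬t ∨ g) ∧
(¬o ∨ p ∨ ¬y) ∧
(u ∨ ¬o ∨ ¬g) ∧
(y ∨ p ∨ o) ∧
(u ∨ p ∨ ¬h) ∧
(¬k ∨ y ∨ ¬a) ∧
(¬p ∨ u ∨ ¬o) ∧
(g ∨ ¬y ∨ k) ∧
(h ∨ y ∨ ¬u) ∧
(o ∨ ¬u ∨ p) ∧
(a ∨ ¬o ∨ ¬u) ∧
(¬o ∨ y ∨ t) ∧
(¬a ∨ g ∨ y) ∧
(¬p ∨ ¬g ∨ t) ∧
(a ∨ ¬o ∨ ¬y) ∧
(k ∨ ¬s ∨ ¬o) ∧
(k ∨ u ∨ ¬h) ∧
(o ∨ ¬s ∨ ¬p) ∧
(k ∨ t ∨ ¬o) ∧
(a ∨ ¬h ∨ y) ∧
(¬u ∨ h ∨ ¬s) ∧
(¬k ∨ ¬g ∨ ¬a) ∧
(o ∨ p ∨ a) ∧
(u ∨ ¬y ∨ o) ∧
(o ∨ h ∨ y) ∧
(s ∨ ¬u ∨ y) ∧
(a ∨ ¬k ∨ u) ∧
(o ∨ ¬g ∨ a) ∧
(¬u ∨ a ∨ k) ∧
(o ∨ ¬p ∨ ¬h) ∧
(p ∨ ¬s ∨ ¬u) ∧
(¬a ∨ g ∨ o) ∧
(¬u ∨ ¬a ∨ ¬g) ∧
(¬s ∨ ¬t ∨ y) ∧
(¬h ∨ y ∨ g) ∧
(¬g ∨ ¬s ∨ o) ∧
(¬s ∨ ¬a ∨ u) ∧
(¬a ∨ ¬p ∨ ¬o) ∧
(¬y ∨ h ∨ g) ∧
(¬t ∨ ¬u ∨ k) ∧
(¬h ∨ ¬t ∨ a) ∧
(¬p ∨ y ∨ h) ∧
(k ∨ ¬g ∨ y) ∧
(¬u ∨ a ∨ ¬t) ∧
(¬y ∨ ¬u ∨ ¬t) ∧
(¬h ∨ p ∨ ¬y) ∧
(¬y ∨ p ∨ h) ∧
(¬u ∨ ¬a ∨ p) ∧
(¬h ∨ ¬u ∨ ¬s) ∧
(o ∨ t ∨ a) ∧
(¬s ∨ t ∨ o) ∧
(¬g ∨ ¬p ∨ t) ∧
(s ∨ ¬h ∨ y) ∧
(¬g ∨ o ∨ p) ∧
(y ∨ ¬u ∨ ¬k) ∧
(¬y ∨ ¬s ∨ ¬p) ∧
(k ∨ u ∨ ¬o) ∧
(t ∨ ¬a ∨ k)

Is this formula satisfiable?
No

No, the formula is not satisfiable.

No assignment of truth values to the variables can make all 60 clauses true simultaneously.

The formula is UNSAT (unsatisfiable).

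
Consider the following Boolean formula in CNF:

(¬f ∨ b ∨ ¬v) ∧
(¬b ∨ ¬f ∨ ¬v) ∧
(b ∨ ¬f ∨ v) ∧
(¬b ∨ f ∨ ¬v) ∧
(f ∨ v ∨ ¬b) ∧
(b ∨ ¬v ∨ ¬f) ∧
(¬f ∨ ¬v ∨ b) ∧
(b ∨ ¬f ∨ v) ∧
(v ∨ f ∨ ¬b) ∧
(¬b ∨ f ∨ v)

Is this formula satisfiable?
Yes

Yes, the formula is satisfiable.

One satisfying assignment is: v=False, b=False, f=False

Verification: With this assignment, all 10 clauses evaluate to true.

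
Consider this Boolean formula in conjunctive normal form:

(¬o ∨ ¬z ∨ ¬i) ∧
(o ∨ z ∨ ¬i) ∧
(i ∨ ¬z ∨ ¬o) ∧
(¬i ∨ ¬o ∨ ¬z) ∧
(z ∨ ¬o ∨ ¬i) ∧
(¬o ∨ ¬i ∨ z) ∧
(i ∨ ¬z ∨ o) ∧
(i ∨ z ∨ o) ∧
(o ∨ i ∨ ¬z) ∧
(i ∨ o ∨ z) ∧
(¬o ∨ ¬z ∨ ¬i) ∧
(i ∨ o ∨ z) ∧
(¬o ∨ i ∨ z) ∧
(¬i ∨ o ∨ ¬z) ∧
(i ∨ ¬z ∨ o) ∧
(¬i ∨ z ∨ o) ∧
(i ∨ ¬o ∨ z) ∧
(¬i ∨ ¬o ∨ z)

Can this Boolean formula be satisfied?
No

No, the formula is not satisfiable.

No assignment of truth values to the variables can make all 18 clauses true simultaneously.

The formula is UNSAT (unsatisfiable).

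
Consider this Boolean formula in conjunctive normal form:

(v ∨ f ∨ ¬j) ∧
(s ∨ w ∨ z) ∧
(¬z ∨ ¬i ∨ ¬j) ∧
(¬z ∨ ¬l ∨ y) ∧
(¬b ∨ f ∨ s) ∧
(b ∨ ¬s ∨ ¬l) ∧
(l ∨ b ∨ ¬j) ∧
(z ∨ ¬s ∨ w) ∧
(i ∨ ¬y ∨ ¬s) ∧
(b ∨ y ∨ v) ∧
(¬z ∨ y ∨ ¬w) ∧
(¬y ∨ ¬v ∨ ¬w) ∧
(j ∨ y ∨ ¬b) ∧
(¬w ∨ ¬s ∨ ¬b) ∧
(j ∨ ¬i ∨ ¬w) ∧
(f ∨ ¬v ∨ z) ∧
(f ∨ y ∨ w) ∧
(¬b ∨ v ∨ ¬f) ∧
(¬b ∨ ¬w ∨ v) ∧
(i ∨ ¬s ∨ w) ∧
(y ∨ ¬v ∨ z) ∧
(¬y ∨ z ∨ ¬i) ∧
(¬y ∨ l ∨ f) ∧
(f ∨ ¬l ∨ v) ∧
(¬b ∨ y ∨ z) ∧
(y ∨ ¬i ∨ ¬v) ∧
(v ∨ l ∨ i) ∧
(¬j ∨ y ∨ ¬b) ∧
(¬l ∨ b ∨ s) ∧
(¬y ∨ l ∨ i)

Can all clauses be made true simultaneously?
Yes

Yes, the formula is satisfiable.

One satisfying assignment is: b=False, v=True, j=False, z=True, l=False, y=False, w=False, s=False, f=True, i=False

Verification: With this assignment, all 30 clauses evaluate to true.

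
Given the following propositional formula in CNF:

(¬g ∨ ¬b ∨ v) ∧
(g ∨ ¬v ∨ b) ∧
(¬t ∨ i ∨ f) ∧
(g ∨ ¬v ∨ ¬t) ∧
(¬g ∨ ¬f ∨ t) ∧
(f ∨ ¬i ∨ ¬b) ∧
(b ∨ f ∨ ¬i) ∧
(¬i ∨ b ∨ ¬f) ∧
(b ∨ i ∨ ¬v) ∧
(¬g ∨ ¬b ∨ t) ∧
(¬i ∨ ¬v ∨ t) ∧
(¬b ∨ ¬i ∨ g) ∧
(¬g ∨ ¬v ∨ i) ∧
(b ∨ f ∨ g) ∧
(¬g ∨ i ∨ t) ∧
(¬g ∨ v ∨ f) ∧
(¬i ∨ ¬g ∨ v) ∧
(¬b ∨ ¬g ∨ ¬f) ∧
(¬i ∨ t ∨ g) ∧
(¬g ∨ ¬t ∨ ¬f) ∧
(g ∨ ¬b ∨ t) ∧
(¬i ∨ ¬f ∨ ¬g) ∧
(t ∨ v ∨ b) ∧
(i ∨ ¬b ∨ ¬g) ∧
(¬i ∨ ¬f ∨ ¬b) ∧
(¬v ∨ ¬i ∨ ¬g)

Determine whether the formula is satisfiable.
Yes

Yes, the formula is satisfiable.

One satisfying assignment is: f=True, i=False, b=False, g=False, t=True, v=False

Verification: With this assignment, all 26 clauses evaluate to true.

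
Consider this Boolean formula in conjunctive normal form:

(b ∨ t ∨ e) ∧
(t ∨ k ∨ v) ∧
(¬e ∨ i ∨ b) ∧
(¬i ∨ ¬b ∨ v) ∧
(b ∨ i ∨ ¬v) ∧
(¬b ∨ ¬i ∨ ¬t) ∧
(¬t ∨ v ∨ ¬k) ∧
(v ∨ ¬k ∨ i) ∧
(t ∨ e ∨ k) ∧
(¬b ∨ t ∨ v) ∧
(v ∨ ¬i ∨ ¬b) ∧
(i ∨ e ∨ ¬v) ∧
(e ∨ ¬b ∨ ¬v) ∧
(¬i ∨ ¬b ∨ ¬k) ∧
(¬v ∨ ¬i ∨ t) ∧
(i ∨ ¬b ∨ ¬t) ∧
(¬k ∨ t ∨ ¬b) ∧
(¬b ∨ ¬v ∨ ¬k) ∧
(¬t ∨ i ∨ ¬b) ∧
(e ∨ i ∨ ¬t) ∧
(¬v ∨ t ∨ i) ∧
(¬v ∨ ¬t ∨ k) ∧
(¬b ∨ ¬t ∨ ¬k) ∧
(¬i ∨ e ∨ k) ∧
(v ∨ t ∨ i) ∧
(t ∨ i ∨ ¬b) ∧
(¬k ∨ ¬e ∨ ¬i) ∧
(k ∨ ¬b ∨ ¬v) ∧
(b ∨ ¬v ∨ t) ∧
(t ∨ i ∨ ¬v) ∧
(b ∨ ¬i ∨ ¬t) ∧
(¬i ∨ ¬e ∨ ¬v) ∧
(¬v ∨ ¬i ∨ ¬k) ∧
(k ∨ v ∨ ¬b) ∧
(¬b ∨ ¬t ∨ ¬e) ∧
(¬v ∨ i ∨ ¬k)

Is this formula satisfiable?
No

No, the formula is not satisfiable.

No assignment of truth values to the variables can make all 36 clauses true simultaneously.

The formula is UNSAT (unsatisfiable).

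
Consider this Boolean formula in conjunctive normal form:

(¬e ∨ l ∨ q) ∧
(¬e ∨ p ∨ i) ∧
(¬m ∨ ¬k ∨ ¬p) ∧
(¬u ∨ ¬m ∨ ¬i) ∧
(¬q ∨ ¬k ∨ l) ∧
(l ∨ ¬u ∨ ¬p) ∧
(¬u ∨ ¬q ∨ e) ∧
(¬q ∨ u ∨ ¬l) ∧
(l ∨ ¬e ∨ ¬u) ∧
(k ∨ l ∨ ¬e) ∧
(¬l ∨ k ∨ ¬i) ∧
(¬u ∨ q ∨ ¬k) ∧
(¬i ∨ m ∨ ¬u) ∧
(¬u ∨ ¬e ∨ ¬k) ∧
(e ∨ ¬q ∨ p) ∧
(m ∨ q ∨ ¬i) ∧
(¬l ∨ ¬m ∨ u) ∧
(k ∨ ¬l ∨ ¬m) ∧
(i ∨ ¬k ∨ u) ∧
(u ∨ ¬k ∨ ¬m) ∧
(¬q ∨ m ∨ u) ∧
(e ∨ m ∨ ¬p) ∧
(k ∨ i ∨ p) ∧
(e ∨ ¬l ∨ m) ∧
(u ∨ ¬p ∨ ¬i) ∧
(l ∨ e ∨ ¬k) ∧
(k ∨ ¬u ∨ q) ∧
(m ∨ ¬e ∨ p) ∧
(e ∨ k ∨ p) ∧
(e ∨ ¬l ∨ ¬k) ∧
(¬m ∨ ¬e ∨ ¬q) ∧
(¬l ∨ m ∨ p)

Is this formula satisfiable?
Yes

Yes, the formula is satisfiable.

One satisfying assignment is: l=True, m=False, p=True, i=False, e=True, u=False, q=False, k=False

Verification: With this assignment, all 32 clauses evaluate to true.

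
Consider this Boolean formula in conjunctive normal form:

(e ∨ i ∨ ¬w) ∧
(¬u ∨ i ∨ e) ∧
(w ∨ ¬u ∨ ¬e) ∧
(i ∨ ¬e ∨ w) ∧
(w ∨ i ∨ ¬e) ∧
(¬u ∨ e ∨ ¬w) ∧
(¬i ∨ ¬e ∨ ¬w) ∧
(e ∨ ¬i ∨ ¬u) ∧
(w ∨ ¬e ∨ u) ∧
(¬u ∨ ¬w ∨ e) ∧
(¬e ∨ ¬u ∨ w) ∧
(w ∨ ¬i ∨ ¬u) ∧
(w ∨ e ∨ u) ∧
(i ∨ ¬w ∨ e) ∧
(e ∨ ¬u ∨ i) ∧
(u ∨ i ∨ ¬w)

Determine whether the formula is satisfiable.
Yes

Yes, the formula is satisfiable.

One satisfying assignment is: i=True, e=False, u=False, w=True

Verification: With this assignment, all 16 clauses evaluate to true.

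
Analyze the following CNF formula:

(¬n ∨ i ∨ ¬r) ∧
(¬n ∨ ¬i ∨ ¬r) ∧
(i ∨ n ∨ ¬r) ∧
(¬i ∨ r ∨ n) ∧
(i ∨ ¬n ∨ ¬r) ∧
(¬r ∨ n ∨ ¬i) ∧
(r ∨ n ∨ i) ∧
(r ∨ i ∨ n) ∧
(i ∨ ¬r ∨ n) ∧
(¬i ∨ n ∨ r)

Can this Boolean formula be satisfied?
Yes

Yes, the formula is satisfiable.

One satisfying assignment is: r=False, n=True, i=False

Verification: With this assignment, all 10 clauses evaluate to true.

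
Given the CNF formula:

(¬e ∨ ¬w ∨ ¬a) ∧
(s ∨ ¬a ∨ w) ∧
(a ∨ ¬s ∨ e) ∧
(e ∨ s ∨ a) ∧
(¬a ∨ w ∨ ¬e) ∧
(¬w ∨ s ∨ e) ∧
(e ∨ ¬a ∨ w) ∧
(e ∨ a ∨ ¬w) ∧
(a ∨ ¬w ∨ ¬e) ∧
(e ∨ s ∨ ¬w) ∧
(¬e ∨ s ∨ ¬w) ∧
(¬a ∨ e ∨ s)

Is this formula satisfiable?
Yes

Yes, the formula is satisfiable.

One satisfying assignment is: s=False, e=True, a=False, w=False

Verification: With this assignment, all 12 clauses evaluate to true.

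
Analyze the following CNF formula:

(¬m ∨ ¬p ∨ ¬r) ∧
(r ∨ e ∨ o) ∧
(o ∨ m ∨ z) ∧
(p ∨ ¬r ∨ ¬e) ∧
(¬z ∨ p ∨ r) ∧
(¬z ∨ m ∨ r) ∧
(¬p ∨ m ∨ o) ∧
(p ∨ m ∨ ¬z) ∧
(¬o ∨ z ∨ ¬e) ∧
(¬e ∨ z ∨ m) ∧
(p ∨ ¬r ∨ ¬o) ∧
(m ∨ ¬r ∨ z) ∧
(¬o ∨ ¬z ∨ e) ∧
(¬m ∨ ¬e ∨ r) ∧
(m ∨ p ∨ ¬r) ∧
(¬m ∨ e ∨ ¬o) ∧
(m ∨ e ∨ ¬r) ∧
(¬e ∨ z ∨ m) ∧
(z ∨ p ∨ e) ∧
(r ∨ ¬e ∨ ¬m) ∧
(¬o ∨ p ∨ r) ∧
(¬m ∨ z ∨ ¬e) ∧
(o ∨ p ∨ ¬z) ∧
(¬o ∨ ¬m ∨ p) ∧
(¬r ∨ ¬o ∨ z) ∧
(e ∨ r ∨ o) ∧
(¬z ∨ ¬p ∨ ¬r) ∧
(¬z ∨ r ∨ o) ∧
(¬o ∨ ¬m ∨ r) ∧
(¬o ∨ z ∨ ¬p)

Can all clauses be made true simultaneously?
No

No, the formula is not satisfiable.

No assignment of truth values to the variables can make all 30 clauses true simultaneously.

The formula is UNSAT (unsatisfiable).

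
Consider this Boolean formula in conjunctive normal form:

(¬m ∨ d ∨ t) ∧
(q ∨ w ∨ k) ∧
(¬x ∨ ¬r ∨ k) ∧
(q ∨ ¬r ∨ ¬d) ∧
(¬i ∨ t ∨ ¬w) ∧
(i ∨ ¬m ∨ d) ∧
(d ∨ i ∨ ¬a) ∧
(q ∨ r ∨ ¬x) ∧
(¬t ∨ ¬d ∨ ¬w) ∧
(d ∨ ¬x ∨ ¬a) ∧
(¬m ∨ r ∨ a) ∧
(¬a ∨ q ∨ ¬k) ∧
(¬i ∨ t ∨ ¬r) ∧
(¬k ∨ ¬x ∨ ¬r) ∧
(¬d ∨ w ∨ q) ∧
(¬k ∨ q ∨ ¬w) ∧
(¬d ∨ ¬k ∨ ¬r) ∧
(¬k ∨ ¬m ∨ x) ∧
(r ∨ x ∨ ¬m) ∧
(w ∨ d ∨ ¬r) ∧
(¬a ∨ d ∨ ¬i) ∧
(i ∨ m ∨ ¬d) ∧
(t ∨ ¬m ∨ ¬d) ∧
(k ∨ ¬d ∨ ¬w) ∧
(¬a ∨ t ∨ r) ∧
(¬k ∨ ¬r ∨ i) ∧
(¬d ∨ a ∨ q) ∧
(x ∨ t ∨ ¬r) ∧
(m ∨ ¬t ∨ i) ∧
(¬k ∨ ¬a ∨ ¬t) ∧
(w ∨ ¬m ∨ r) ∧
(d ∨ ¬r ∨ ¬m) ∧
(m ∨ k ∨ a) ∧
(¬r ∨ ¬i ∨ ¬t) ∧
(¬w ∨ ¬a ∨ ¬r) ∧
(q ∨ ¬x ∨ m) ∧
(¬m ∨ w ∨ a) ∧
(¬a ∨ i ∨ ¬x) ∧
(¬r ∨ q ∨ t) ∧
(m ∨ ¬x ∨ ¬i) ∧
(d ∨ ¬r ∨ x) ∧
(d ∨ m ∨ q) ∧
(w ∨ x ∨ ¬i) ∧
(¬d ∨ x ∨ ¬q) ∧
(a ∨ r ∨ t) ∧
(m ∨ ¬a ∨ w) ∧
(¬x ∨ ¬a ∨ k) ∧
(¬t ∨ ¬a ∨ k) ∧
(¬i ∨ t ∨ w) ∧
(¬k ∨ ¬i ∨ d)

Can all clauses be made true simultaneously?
No

No, the formula is not satisfiable.

No assignment of truth values to the variables can make all 50 clauses true simultaneously.

The formula is UNSAT (unsatisfiable).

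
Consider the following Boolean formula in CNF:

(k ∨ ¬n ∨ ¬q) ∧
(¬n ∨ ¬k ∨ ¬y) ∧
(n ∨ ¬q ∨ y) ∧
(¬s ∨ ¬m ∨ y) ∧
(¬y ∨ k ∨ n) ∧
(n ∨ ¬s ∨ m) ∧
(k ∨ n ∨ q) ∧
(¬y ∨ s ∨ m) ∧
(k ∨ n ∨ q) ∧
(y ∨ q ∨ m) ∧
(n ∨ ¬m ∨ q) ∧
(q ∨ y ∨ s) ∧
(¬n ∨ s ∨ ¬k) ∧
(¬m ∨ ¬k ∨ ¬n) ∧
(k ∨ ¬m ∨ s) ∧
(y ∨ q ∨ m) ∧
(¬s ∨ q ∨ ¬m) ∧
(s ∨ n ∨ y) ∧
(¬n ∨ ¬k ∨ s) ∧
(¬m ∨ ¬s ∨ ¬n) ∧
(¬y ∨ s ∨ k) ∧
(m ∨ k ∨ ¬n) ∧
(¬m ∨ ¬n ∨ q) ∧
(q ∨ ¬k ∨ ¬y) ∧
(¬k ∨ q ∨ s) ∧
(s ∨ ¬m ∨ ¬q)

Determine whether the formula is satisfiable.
Yes

Yes, the formula is satisfiable.

One satisfying assignment is: y=False, s=True, k=True, n=True, q=True, m=False

Verification: With this assignment, all 26 clauses evaluate to true.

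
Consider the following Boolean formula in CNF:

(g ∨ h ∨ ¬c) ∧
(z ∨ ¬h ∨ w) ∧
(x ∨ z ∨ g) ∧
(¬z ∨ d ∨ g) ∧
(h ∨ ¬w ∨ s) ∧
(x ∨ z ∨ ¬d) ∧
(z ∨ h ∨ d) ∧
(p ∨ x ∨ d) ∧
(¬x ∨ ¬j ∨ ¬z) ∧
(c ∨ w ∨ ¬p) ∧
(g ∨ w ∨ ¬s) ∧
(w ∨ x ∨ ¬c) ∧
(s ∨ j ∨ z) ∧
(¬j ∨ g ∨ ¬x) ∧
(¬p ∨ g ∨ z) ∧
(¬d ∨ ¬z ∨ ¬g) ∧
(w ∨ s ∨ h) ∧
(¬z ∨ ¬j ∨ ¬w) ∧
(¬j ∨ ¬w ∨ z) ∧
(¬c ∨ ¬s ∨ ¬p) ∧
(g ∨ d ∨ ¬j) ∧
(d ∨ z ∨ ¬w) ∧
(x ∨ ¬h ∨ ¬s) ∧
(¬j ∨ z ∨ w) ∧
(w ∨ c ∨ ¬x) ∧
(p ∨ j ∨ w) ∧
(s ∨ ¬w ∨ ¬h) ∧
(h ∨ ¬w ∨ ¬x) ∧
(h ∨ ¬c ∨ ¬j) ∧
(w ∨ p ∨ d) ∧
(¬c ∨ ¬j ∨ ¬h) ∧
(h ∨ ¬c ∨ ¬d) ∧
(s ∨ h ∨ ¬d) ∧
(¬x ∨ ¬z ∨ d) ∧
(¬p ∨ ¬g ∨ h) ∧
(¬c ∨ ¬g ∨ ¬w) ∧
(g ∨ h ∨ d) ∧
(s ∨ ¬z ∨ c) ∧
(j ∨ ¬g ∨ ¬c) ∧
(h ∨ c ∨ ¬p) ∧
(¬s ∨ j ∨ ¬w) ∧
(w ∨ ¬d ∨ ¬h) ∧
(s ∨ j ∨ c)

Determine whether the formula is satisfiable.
No

No, the formula is not satisfiable.

No assignment of truth values to the variables can make all 43 clauses true simultaneously.

The formula is UNSAT (unsatisfiable).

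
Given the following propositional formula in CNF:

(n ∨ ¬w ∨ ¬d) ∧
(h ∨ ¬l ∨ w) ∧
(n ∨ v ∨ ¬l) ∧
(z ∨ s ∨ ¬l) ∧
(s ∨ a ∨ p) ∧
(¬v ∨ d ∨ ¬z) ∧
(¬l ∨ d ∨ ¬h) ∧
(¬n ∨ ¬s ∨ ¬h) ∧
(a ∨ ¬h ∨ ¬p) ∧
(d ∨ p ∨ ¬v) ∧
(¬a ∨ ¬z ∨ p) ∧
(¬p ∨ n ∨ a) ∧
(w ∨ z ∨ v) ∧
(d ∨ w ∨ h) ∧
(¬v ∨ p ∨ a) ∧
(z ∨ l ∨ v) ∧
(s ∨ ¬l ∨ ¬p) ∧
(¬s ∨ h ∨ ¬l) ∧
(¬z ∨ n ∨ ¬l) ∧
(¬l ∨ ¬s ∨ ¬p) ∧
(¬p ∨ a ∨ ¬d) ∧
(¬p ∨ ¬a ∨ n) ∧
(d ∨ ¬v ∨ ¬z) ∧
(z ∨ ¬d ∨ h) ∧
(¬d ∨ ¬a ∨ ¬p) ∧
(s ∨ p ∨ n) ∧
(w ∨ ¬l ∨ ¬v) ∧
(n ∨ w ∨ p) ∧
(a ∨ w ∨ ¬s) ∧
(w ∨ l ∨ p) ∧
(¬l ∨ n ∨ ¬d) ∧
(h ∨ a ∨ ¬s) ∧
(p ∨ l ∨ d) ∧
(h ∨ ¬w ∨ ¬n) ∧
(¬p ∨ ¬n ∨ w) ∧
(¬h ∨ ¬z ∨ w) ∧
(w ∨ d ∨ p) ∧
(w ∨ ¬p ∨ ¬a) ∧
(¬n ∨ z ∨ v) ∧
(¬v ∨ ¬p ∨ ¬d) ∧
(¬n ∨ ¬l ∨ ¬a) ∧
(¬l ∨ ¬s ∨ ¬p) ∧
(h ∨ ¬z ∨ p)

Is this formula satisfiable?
Yes

Yes, the formula is satisfiable.

One satisfying assignment is: v=True, a=True, p=False, z=False, s=False, w=True, l=False, h=True, d=True, n=True

Verification: With this assignment, all 43 clauses evaluate to true.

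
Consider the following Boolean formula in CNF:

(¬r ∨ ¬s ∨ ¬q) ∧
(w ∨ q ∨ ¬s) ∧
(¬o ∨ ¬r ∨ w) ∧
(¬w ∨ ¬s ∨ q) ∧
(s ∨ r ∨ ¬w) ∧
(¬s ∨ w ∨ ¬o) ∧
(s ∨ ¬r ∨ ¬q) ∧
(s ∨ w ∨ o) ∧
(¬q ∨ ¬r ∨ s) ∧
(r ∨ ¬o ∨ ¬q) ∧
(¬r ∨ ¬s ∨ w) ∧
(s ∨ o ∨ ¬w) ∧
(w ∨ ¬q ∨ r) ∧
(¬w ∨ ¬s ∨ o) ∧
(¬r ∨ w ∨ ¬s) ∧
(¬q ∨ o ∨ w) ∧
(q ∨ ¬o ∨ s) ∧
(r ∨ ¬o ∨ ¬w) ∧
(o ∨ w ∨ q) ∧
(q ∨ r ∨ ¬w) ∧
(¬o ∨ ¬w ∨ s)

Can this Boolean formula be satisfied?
No

No, the formula is not satisfiable.

No assignment of truth values to the variables can make all 21 clauses true simultaneously.

The formula is UNSAT (unsatisfiable).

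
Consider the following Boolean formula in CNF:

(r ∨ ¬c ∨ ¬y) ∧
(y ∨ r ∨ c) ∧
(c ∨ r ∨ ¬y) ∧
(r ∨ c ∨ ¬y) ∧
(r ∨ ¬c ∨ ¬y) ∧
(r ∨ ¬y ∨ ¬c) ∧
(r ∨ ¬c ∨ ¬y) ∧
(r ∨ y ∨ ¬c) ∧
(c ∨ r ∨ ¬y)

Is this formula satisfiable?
Yes

Yes, the formula is satisfiable.

One satisfying assignment is: y=False, c=False, r=True

Verification: With this assignment, all 9 clauses evaluate to true.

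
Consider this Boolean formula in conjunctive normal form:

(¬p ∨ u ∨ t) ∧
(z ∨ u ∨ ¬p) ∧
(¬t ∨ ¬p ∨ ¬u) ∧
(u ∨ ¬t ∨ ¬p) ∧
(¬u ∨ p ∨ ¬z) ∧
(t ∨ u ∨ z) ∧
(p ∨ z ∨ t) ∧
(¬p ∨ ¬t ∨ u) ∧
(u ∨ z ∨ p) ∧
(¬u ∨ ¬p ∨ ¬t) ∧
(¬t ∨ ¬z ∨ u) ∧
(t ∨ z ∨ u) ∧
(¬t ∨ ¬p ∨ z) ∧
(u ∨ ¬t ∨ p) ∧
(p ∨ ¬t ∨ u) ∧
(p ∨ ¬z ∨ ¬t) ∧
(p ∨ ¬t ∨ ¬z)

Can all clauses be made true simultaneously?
Yes

Yes, the formula is satisfiable.

One satisfying assignment is: z=False, u=True, p=True, t=False

Verification: With this assignment, all 17 clauses evaluate to true.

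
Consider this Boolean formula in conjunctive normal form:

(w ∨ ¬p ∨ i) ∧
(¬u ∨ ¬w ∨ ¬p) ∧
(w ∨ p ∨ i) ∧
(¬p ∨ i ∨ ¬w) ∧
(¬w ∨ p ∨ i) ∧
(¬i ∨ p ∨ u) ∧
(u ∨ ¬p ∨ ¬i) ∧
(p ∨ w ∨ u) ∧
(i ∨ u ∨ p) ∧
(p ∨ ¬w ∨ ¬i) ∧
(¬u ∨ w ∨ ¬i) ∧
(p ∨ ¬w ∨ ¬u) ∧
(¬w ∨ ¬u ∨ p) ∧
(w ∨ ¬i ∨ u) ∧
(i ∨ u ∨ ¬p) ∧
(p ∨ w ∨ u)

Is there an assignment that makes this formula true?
No

No, the formula is not satisfiable.

No assignment of truth values to the variables can make all 16 clauses true simultaneously.

The formula is UNSAT (unsatisfiable).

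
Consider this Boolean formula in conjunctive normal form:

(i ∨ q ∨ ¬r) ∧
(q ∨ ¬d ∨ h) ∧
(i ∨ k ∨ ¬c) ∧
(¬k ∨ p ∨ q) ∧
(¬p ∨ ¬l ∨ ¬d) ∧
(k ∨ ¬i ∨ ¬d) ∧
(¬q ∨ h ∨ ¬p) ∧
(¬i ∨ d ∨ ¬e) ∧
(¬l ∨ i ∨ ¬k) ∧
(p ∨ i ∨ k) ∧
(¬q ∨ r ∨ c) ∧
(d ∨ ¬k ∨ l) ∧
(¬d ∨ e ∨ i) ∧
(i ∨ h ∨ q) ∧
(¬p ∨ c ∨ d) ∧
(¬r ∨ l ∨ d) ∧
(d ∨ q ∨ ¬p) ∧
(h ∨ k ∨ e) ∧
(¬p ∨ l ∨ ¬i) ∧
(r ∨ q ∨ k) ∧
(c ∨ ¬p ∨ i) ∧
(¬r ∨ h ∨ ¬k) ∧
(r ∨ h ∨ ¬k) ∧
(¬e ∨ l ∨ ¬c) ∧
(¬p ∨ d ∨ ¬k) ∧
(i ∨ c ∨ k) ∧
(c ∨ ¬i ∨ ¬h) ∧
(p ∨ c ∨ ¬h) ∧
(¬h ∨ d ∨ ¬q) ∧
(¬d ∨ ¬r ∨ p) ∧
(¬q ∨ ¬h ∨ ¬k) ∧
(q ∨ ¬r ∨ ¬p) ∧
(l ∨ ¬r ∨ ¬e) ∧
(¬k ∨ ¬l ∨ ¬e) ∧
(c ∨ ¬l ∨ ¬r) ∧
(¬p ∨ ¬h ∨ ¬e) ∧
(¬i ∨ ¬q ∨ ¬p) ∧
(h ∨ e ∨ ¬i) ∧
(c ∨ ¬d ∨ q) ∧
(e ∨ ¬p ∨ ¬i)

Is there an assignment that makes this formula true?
Yes

Yes, the formula is satisfiable.

One satisfying assignment is: h=True, r=True, p=False, k=False, c=True, q=False, d=False, i=True, l=True, e=False

Verification: With this assignment, all 40 clauses evaluate to true.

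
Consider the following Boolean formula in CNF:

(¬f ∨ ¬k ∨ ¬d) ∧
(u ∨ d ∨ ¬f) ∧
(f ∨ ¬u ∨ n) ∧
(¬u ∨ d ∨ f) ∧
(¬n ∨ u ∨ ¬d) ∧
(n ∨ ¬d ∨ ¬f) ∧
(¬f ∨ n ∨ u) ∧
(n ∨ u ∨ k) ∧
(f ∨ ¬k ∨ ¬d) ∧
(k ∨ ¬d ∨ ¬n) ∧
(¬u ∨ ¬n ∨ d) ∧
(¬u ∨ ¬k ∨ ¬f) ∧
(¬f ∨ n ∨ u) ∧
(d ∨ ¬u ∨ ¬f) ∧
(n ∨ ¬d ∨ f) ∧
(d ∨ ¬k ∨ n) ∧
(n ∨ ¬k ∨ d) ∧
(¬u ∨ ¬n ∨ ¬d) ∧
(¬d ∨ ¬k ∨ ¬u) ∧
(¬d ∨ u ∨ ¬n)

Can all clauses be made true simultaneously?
Yes

Yes, the formula is satisfiable.

One satisfying assignment is: u=False, n=True, d=False, k=False, f=False

Verification: With this assignment, all 20 clauses evaluate to true.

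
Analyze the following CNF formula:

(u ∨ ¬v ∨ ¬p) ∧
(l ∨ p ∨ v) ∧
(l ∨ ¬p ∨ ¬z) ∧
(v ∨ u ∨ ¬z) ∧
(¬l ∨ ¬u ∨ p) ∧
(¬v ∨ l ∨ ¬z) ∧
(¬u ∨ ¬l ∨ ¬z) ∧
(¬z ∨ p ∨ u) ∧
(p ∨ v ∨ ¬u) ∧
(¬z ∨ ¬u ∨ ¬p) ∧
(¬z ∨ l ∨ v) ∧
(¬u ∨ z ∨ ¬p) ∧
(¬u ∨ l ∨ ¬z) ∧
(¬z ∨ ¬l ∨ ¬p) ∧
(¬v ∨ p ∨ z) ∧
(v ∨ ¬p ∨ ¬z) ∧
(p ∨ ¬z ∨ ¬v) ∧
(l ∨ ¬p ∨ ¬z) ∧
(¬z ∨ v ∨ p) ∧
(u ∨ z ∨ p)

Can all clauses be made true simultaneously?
Yes

Yes, the formula is satisfiable.

One satisfying assignment is: u=False, p=True, l=False, z=False, v=False

Verification: With this assignment, all 20 clauses evaluate to true.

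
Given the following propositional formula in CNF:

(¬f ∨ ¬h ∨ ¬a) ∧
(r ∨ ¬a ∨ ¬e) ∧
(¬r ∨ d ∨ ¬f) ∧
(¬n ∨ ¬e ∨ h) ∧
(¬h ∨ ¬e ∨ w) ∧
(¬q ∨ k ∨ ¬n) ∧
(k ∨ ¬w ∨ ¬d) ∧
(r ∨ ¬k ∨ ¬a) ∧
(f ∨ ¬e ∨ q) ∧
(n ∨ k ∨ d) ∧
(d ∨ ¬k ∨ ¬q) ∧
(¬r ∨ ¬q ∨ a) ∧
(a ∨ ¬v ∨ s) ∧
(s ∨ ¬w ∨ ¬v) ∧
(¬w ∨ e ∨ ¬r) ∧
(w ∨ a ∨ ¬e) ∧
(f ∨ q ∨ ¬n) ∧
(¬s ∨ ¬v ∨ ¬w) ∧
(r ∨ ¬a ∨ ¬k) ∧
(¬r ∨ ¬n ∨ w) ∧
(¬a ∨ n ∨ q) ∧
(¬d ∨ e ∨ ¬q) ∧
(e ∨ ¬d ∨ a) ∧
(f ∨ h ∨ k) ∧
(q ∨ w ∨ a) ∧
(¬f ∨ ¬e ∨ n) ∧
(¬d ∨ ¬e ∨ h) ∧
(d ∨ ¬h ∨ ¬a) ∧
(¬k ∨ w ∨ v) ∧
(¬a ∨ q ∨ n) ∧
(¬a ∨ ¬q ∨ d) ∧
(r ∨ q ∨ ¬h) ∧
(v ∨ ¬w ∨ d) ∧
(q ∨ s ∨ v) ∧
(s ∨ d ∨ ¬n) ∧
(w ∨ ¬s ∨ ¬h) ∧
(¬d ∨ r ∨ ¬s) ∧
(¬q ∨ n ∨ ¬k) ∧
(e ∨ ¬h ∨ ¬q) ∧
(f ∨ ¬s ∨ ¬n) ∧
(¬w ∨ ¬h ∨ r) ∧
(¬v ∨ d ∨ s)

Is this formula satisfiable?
Yes

Yes, the formula is satisfiable.

One satisfying assignment is: n=True, k=False, q=False, d=True, f=True, r=False, e=False, v=True, a=True, h=False, w=False, s=False

Verification: With this assignment, all 42 clauses evaluate to true.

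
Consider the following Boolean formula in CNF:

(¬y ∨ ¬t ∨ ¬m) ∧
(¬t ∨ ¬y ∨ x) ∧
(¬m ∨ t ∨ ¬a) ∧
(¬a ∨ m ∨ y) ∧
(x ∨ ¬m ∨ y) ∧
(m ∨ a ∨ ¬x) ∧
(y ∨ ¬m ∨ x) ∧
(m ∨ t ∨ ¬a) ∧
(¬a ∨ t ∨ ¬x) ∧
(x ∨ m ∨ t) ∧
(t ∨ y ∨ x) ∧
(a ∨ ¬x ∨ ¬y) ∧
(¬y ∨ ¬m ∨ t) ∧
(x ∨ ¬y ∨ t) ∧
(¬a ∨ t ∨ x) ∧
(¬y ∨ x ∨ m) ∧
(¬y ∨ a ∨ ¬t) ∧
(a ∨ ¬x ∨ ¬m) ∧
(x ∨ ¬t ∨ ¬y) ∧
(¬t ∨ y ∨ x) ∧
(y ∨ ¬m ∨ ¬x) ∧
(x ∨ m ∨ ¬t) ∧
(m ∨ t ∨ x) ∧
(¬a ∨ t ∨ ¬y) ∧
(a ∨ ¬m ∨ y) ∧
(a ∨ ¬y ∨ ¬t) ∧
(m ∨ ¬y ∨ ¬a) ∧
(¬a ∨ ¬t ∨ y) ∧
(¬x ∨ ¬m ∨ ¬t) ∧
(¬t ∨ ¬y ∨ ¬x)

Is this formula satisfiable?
No

No, the formula is not satisfiable.

No assignment of truth values to the variables can make all 30 clauses true simultaneously.

The formula is UNSAT (unsatisfiable).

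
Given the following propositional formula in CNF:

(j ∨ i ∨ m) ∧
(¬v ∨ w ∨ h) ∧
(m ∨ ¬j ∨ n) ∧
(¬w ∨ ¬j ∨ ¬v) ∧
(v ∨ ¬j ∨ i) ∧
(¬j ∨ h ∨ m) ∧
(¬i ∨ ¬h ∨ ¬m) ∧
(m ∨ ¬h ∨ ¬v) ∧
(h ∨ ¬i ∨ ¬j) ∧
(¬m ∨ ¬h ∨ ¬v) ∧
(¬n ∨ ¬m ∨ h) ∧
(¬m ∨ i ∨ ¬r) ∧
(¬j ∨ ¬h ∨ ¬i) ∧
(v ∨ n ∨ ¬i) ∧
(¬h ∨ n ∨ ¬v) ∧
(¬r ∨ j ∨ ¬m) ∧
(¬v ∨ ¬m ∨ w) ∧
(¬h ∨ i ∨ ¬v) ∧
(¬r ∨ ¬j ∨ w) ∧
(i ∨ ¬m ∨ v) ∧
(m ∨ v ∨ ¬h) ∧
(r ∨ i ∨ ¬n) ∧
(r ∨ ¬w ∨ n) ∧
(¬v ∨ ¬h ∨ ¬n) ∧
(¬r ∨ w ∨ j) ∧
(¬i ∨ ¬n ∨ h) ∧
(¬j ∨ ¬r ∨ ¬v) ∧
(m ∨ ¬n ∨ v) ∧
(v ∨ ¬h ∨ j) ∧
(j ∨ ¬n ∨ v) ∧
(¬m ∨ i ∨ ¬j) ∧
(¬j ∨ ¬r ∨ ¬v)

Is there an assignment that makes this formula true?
Yes

Yes, the formula is satisfiable.

One satisfying assignment is: w=True, j=False, h=False, i=True, n=False, r=True, m=False, v=True

Verification: With this assignment, all 32 clauses evaluate to true.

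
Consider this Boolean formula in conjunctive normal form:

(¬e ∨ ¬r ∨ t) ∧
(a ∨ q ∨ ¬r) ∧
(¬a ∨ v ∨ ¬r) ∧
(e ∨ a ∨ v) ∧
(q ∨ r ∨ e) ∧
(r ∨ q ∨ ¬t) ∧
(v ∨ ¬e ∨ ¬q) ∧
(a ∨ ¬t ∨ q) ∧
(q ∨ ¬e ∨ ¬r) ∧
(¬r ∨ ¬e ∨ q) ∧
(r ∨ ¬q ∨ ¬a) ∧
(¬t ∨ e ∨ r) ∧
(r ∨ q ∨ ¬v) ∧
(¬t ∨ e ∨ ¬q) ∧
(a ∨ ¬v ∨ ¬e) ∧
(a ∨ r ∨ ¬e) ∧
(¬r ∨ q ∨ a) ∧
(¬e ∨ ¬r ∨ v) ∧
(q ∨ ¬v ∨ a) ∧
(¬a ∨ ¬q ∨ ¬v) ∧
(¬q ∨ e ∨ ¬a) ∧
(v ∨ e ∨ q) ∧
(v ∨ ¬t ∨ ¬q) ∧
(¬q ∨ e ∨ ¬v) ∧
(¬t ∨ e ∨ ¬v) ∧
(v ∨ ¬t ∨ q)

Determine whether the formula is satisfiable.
Yes

Yes, the formula is satisfiable.

One satisfying assignment is: v=False, e=True, a=True, t=False, q=False, r=False

Verification: With this assignment, all 26 clauses evaluate to true.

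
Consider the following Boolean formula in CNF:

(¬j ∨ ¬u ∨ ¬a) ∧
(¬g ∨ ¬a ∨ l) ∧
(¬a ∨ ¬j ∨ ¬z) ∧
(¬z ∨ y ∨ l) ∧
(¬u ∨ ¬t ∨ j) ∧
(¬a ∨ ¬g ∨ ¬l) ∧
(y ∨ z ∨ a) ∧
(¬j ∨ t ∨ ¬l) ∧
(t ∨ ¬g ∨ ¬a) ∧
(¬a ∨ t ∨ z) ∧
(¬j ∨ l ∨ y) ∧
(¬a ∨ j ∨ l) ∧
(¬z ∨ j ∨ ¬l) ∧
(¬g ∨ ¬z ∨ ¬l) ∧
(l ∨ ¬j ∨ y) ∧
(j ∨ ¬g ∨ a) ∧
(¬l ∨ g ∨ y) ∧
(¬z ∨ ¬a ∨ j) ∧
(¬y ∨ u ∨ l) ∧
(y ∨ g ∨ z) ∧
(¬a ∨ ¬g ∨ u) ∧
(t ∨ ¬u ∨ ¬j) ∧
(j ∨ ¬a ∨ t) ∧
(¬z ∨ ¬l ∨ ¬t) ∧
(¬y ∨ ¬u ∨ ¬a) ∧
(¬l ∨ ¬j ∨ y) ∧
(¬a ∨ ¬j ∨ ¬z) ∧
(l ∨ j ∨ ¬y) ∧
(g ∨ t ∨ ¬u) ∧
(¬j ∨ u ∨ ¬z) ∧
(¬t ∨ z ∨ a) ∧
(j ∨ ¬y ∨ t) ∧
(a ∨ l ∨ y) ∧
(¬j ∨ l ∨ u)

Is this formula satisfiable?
Yes

Yes, the formula is satisfiable.

One satisfying assignment is: z=False, y=True, g=False, j=True, u=False, a=True, l=True, t=True

Verification: With this assignment, all 34 clauses evaluate to true.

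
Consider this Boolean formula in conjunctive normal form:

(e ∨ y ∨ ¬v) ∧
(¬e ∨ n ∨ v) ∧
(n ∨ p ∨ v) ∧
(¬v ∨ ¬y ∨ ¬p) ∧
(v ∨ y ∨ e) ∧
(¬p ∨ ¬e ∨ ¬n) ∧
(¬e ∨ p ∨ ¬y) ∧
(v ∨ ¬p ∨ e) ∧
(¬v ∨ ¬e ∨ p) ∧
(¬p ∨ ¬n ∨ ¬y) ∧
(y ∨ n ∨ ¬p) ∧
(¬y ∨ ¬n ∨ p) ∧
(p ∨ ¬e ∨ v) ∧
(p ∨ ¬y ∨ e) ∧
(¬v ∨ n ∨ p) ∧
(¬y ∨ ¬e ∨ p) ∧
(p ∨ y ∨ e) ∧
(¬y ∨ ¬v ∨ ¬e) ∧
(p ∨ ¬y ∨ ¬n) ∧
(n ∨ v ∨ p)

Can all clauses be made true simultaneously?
No

No, the formula is not satisfiable.

No assignment of truth values to the variables can make all 20 clauses true simultaneously.

The formula is UNSAT (unsatisfiable).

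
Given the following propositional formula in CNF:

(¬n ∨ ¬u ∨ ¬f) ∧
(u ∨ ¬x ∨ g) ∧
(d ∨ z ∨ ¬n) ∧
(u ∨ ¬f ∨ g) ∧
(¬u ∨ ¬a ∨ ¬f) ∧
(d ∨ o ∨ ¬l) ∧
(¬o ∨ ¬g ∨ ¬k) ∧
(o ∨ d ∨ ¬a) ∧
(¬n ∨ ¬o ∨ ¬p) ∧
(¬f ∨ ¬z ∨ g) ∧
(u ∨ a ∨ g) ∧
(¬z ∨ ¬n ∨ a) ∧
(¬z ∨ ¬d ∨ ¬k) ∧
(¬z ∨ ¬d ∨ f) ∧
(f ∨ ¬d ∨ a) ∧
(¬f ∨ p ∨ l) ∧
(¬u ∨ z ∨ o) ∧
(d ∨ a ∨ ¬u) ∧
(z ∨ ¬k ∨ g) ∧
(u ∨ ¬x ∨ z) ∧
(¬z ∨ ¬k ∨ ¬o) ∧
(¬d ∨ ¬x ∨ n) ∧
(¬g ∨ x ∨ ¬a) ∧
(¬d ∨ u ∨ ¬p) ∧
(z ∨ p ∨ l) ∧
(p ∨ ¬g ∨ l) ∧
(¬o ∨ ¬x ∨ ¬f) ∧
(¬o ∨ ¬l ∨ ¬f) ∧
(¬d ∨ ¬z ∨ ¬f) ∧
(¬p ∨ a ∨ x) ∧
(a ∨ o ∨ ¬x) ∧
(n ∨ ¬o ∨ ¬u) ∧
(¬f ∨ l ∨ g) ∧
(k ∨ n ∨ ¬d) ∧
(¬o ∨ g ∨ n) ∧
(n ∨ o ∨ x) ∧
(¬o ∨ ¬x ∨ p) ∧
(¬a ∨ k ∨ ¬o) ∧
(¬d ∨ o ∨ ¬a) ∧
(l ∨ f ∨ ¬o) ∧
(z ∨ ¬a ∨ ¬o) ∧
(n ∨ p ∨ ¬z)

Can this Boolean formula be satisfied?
Yes

Yes, the formula is satisfiable.

One satisfying assignment is: g=True, k=False, z=False, p=False, o=True, u=False, n=False, l=True, d=False, f=False, x=False, a=False

Verification: With this assignment, all 42 clauses evaluate to true.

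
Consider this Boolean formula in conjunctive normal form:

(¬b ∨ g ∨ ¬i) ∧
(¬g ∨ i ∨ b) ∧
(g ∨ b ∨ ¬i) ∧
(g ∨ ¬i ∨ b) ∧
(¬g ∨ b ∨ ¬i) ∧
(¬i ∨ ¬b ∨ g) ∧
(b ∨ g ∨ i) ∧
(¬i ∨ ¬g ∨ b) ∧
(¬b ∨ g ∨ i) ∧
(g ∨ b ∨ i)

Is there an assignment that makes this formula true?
Yes

Yes, the formula is satisfiable.

One satisfying assignment is: b=True, i=False, g=True

Verification: With this assignment, all 10 clauses evaluate to true.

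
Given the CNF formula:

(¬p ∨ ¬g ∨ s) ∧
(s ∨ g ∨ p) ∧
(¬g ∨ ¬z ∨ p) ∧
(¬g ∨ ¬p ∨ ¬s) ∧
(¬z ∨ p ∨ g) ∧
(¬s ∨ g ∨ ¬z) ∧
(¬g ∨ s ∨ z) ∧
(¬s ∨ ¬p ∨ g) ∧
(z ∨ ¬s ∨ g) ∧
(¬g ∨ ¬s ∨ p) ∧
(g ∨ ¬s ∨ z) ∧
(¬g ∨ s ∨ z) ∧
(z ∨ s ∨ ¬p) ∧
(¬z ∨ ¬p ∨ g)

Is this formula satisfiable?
No

No, the formula is not satisfiable.

No assignment of truth values to the variables can make all 14 clauses true simultaneously.

The formula is UNSAT (unsatisfiable).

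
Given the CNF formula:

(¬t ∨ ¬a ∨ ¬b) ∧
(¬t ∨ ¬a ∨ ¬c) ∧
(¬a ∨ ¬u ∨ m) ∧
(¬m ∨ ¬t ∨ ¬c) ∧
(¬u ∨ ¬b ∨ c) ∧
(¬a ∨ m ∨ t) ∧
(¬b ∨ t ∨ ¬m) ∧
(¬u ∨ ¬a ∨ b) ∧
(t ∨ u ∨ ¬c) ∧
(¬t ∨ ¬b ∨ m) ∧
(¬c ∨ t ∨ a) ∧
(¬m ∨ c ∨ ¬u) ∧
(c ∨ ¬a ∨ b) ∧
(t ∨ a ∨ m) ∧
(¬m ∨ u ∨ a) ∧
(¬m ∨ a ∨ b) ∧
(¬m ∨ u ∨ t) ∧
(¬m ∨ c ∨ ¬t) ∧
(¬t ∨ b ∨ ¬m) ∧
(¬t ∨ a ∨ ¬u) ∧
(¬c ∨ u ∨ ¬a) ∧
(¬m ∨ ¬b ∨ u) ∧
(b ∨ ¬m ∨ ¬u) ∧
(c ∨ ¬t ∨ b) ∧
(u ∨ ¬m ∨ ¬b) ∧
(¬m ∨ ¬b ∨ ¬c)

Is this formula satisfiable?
Yes

Yes, the formula is satisfiable.

One satisfying assignment is: m=False, u=False, b=False, t=True, a=False, c=True

Verification: With this assignment, all 26 clauses evaluate to true.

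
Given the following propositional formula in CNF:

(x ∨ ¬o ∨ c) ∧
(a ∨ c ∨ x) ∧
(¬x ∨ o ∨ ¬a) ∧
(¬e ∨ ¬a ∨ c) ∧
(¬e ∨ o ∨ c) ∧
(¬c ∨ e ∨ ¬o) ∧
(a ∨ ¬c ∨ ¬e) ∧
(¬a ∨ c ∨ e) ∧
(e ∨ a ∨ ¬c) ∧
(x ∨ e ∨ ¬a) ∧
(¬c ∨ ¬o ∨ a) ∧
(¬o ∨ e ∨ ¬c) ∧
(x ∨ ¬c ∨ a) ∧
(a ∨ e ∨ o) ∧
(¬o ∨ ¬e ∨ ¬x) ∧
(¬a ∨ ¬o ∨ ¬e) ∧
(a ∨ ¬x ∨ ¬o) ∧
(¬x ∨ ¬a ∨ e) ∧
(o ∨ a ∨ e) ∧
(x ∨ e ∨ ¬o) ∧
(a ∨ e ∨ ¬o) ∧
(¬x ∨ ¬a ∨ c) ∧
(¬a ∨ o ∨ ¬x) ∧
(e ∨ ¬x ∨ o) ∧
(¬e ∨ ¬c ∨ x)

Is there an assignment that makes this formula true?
No

No, the formula is not satisfiable.

No assignment of truth values to the variables can make all 25 clauses true simultaneously.

The formula is UNSAT (unsatisfiable).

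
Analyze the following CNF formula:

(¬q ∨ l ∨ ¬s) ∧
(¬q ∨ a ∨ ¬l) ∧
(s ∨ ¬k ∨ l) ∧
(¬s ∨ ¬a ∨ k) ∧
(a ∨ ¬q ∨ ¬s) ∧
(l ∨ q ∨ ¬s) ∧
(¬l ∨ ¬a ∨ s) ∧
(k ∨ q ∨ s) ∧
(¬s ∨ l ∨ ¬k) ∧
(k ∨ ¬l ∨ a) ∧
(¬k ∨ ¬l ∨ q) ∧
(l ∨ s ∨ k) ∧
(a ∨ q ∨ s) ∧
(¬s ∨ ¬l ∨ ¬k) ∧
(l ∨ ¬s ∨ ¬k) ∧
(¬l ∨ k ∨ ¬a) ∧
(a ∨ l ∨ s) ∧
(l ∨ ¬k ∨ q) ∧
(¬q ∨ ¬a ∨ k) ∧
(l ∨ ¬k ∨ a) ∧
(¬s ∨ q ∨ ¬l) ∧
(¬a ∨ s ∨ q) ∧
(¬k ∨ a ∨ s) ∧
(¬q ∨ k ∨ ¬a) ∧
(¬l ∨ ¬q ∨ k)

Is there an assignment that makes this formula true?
No

No, the formula is not satisfiable.

No assignment of truth values to the variables can make all 25 clauses true simultaneously.

The formula is UNSAT (unsatisfiable).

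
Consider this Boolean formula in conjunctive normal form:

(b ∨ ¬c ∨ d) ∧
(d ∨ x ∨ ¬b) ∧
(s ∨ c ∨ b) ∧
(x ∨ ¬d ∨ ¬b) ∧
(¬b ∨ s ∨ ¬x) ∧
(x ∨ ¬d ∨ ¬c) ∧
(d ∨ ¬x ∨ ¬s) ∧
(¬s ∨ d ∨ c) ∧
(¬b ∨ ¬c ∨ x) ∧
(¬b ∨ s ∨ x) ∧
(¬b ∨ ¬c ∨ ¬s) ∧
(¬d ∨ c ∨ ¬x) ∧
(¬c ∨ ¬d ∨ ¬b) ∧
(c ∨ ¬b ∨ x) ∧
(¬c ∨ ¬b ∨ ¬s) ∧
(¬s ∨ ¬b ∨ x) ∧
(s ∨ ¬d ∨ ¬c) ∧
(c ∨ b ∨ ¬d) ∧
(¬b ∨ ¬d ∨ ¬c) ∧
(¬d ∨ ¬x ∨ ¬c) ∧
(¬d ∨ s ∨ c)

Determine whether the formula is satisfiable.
No

No, the formula is not satisfiable.

No assignment of truth values to the variables can make all 21 clauses true simultaneously.

The formula is UNSAT (unsatisfiable).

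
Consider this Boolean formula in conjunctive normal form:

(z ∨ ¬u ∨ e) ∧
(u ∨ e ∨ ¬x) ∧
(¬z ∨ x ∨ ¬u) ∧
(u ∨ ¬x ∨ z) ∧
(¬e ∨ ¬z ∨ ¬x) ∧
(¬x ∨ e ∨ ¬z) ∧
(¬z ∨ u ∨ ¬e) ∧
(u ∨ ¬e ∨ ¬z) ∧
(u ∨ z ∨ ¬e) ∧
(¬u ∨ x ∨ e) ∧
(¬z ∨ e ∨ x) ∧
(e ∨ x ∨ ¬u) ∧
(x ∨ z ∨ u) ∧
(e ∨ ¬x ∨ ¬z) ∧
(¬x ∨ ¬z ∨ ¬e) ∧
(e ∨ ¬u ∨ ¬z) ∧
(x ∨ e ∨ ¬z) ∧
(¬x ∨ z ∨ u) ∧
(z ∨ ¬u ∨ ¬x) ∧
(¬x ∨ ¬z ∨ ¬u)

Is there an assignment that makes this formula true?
Yes

Yes, the formula is satisfiable.

One satisfying assignment is: e=True, z=False, u=True, x=False

Verification: With this assignment, all 20 clauses evaluate to true.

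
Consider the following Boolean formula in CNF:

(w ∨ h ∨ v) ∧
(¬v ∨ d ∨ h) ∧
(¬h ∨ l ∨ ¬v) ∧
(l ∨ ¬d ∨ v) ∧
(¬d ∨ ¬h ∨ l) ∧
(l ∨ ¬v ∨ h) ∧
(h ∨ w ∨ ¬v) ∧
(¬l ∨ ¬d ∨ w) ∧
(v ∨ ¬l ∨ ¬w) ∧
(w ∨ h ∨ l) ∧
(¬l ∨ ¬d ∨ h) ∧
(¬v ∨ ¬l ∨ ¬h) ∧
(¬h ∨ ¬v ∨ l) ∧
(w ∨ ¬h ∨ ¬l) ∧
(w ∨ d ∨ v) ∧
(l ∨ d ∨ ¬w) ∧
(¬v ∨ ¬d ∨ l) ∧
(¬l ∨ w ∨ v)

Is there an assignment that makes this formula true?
No

No, the formula is not satisfiable.

No assignment of truth values to the variables can make all 18 clauses true simultaneously.

The formula is UNSAT (unsatisfiable).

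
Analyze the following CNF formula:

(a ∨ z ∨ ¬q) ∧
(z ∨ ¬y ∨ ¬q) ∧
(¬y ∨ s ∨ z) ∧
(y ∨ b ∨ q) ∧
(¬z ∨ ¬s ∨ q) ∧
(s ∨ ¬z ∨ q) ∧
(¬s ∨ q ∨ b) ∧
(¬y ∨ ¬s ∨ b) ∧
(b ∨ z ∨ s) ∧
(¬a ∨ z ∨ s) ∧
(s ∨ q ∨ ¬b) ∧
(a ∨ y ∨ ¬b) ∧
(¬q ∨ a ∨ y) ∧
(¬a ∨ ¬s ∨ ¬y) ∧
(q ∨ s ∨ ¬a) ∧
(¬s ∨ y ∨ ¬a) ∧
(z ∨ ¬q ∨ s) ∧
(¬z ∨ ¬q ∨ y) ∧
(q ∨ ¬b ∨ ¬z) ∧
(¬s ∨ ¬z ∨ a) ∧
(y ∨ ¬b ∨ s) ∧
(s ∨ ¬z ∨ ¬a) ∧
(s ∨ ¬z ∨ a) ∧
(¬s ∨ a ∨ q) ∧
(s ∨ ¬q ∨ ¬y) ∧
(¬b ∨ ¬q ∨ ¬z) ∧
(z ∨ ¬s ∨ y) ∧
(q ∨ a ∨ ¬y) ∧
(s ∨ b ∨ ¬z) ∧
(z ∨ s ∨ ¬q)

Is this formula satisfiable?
No

No, the formula is not satisfiable.

No assignment of truth values to the variables can make all 30 clauses true simultaneously.

The formula is UNSAT (unsatisfiable).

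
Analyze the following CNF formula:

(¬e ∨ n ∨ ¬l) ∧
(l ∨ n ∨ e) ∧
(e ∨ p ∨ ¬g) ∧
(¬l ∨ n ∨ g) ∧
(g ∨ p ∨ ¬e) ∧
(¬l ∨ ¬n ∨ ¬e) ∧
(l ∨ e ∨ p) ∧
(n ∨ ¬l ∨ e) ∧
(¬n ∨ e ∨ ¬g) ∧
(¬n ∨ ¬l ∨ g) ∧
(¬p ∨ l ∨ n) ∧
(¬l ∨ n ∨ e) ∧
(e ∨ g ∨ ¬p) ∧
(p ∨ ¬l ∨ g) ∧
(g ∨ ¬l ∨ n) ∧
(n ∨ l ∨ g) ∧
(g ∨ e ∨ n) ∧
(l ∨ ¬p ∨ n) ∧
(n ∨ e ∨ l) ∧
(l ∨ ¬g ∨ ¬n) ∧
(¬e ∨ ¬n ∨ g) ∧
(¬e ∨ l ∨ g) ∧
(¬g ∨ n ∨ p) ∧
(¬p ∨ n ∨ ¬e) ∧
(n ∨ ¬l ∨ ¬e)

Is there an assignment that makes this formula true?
No

No, the formula is not satisfiable.

No assignment of truth values to the variables can make all 25 clauses true simultaneously.

The formula is UNSAT (unsatisfiable).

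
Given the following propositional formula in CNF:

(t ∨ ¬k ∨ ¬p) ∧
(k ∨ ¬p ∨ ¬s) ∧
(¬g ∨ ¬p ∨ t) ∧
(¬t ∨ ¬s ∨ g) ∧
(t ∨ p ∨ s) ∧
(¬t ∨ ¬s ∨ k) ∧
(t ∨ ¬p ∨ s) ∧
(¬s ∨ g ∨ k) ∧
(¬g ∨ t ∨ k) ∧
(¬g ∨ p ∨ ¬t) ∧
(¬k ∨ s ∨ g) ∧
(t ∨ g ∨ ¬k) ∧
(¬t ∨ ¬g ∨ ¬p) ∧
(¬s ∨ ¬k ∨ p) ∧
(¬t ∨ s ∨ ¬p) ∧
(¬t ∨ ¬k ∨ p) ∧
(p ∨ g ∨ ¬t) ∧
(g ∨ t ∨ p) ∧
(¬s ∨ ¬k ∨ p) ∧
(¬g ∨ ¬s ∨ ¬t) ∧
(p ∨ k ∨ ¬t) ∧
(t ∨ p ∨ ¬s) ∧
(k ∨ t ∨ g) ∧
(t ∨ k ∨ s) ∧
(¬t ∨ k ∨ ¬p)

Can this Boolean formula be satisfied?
No

No, the formula is not satisfiable.

No assignment of truth values to the variables can make all 25 clauses true simultaneously.

The formula is UNSAT (unsatisfiable).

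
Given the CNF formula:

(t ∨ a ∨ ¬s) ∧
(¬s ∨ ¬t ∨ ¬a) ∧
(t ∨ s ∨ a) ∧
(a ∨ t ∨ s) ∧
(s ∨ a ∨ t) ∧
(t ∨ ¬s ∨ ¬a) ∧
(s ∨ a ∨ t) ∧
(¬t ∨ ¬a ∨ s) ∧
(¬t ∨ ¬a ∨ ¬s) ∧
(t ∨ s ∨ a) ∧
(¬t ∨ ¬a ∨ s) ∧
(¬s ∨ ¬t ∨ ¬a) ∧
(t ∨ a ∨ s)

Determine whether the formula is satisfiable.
Yes

Yes, the formula is satisfiable.

One satisfying assignment is: t=True, a=False, s=False

Verification: With this assignment, all 13 clauses evaluate to true.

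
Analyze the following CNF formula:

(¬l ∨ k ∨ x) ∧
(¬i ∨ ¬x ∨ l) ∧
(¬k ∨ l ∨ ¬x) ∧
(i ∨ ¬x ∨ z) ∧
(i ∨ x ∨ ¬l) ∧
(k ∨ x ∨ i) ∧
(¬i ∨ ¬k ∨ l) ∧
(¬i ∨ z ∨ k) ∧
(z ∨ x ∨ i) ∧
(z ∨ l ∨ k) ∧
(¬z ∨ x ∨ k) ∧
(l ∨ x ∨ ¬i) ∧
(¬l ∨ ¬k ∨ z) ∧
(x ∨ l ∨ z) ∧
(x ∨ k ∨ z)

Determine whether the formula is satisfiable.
Yes

Yes, the formula is satisfiable.

One satisfying assignment is: l=False, k=True, i=False, x=False, z=True

Verification: With this assignment, all 15 clauses evaluate to true.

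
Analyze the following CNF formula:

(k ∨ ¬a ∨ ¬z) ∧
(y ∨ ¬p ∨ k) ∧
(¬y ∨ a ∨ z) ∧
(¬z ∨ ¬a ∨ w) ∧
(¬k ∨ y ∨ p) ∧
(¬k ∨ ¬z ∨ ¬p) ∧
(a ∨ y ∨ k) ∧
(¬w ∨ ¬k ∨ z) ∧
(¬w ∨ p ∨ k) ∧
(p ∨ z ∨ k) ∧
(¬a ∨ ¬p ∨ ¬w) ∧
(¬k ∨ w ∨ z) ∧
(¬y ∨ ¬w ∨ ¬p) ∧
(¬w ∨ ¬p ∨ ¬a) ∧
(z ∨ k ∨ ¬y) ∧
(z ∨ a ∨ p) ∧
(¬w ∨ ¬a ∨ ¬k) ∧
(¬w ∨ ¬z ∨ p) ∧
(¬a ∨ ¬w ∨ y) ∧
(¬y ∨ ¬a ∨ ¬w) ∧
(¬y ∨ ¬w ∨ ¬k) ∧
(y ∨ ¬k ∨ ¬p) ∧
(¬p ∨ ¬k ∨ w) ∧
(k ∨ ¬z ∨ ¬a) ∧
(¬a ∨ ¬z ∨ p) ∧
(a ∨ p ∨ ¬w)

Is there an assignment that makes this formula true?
Yes

Yes, the formula is satisfiable.

One satisfying assignment is: w=False, a=False, p=False, z=True, k=False, y=True

Verification: With this assignment, all 26 clauses evaluate to true.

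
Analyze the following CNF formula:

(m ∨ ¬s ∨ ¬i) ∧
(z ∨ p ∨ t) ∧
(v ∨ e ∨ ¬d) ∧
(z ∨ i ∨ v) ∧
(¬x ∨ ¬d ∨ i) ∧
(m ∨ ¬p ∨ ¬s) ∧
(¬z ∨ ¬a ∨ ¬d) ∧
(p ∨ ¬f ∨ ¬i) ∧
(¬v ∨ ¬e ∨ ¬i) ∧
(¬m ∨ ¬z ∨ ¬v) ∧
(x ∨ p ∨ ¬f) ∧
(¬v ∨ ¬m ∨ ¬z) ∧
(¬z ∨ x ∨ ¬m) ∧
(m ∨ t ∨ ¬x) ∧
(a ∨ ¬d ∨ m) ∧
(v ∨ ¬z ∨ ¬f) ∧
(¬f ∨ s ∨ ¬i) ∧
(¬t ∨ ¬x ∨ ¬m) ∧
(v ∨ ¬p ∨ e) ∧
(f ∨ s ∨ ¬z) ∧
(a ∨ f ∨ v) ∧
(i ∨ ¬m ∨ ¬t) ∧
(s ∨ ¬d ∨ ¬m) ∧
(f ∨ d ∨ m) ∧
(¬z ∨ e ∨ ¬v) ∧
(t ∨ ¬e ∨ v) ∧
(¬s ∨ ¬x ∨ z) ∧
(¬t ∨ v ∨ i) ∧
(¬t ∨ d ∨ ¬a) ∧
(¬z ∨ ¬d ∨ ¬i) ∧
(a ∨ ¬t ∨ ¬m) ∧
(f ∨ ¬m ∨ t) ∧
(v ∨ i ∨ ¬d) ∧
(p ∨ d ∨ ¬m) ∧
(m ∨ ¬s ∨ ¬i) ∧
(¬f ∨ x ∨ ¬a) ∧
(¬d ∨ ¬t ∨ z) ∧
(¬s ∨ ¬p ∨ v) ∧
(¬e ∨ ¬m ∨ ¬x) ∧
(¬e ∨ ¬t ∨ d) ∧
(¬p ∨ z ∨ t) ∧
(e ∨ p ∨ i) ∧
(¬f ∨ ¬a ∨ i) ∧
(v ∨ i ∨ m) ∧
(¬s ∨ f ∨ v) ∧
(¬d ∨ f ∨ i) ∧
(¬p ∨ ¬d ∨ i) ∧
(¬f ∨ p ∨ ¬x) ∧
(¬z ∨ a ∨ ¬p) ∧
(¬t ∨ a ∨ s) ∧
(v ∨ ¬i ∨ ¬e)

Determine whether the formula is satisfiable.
No

No, the formula is not satisfiable.

No assignment of truth values to the variables can make all 51 clauses true simultaneously.

The formula is UNSAT (unsatisfiable).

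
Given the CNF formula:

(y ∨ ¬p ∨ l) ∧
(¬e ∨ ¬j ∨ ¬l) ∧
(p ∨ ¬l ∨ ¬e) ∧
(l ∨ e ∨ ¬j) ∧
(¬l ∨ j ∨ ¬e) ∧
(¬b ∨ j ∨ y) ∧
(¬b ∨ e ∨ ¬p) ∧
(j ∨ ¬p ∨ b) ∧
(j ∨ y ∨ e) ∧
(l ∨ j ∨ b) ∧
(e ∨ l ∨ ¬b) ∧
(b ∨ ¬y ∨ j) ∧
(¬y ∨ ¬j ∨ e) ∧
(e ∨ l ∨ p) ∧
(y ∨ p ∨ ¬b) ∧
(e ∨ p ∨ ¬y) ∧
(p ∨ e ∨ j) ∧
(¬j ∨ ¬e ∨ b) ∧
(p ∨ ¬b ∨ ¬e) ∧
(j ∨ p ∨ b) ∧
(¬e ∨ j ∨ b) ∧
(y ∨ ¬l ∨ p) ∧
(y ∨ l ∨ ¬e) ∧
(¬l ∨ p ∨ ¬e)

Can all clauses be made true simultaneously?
Yes

Yes, the formula is satisfiable.

One satisfying assignment is: e=True, b=True, l=False, y=True, j=False, p=True

Verification: With this assignment, all 24 clauses evaluate to true.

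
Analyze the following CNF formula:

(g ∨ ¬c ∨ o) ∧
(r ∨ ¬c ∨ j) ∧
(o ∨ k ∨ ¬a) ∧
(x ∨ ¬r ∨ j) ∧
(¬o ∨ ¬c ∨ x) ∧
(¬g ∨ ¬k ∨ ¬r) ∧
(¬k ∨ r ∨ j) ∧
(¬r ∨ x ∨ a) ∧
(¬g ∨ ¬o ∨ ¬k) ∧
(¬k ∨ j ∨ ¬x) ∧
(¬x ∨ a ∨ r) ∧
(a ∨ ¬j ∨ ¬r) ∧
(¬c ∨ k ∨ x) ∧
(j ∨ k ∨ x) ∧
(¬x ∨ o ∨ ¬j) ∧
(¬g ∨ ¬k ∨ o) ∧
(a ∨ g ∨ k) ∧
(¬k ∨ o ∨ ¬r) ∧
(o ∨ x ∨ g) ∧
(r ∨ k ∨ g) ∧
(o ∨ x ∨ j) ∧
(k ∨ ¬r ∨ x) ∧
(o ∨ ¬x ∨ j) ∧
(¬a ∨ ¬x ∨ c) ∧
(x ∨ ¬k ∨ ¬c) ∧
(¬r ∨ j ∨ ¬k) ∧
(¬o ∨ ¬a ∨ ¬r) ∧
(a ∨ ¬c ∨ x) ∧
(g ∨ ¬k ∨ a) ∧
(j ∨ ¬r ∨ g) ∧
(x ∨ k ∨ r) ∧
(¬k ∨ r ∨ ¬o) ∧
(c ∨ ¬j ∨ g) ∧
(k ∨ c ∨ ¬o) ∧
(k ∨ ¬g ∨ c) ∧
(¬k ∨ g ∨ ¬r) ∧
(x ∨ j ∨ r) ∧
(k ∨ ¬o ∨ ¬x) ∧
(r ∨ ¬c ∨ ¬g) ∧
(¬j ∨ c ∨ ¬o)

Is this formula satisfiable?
No

No, the formula is not satisfiable.

No assignment of truth values to the variables can make all 40 clauses true simultaneously.

The formula is UNSAT (unsatisfiable).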